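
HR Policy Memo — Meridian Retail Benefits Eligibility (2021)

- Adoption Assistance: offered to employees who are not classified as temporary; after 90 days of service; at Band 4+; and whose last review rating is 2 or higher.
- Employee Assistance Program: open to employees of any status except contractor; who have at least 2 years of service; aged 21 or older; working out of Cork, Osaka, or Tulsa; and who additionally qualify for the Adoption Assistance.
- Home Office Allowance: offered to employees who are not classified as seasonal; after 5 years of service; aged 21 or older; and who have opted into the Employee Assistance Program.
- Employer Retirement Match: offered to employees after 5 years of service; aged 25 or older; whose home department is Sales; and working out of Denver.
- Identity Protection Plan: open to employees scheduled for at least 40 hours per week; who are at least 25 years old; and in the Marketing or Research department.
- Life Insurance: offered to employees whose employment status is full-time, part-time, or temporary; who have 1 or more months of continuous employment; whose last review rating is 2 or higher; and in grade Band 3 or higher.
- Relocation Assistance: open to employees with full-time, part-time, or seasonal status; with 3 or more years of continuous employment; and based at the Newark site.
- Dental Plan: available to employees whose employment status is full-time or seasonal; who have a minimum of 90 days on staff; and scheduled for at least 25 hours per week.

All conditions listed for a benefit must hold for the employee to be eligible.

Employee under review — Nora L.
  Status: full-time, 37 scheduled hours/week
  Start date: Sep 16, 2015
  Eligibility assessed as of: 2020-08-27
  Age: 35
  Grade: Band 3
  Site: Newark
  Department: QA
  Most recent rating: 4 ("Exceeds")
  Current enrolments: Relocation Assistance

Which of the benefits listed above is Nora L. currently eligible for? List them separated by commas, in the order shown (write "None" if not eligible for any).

Life Insurance, Relocation Assistance, Dental Plan

Service from Sep 16, 2015 to 2020-08-27: 1807 days.
Adoption Assistance — status full-time ✓ (not excluded); service 1807 days ≥ 90 days ✓; grade Band 3 < Band 4 ✗ → not eligible.
Employee Assistance Program — status full-time ✓ (not excluded); service 1807 days ≥ 2 years (≈730 days) ✓; age 35 ≥ 21 ✓; site Newark ✗ (not Cork, Osaka, or Tulsa) → not eligible.
Home Office Allowance — status full-time ✓ (not excluded); service 1807 days < 5 years (≈1825 days) ✗ → not eligible.
Employer Retirement Match — service 1807 days < 5 years (≈1825 days) ✗ → not eligible.
Identity Protection Plan — 37 hrs/wk < 40 ✗ → not eligible.
Life Insurance — status full-time ✓; service 1807 days ≥ 1 month (≈30 days) ✓; rating 4 ≥ 2 ✓; grade Band 3 ≥ Band 3 ✓ → eligible.
Relocation Assistance — status full-time ✓; service 1807 days ≥ 3 years (≈1095 days) ✓; site Newark ✓ → eligible.
Dental Plan — status full-time ✓; service 1807 days ≥ 90 days ✓; 37 hrs/wk ≥ 25 ✓ → eligible.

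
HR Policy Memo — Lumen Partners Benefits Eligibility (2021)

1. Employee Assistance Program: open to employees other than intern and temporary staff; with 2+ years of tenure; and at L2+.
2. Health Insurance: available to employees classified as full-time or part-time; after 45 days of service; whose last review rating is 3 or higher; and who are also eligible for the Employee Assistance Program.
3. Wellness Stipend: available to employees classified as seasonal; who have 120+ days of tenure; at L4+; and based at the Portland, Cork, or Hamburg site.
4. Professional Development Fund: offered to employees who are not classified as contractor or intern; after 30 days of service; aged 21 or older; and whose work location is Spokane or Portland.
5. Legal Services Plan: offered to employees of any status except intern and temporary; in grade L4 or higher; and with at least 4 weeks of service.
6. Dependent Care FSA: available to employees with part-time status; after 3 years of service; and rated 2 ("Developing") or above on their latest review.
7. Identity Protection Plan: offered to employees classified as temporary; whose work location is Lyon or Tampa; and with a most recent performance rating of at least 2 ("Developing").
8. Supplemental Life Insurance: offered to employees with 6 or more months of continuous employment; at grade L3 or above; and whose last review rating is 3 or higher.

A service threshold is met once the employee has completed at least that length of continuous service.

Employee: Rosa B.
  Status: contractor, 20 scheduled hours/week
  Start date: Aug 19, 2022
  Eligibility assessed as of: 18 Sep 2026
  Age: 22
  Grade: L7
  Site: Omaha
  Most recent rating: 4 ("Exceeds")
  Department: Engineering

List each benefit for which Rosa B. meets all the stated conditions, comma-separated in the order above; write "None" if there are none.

Service from Aug 19, 2022 to 18 Sep 2026: 1491 days.
Employee Assistance Program — status contractor ✓ (not excluded); service 1491 days ≥ 2 years (≈730 days) ✓; grade L7 ≥ L2 ✓ → eligible.
Health Insurance — status contractor ✗ (requires full-time or part-time) → not eligible.
Wellness Stipend — status contractor ✗ (requires seasonal) → not eligible.
Professional Development Fund — status contractor ✗ (excluded) → not eligible.
Legal Services Plan — status contractor ✓ (not excluded); grade L7 ≥ L4 ✓; service 1491 days ≥ 4 weeks (≈28 days) ✓ → eligible.
Dependent Care FSA — status contractor ✗ (requires part-time) → not eligible.
Identity Protection Plan — status contractor ✗ (requires temporary) → not eligible.
Supplemental Life Insurance — service 1491 days ≥ 6 months (≈180 days) ✓; grade L7 ≥ L3 ✓; rating 4 ≥ 3 ✓ → eligible.

Employee Assistance Program, Legal Services Plan, Supplemental Life Insurance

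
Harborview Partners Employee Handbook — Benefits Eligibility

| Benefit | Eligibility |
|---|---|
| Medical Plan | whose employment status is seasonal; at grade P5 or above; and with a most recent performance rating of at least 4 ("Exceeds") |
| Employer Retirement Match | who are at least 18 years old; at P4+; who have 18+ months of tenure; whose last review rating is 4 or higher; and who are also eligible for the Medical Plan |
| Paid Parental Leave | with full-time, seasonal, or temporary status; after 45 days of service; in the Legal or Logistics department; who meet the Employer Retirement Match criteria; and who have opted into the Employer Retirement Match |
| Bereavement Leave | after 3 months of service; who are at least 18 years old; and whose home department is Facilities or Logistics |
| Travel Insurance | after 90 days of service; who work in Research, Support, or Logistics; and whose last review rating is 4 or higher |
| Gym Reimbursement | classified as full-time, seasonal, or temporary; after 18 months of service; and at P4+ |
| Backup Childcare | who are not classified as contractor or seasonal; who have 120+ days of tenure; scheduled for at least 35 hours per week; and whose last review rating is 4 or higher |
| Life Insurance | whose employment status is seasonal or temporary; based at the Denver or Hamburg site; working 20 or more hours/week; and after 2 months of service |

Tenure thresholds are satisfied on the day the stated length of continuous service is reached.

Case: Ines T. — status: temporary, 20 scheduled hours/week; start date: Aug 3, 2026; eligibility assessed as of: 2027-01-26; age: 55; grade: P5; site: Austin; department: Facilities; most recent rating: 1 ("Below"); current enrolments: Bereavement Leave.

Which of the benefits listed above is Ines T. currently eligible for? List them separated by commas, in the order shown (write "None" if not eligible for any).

Service from Aug 3, 2026 to 2027-01-26: 176 days.
Medical Plan — status temporary ✗ (requires seasonal) → not eligible.
Employer Retirement Match — age 55 ≥ 18 ✓; grade P5 ≥ P4 ✓; service 176 days < 18 months (≈540 days) ✗ → not eligible.
Paid Parental Leave — status temporary ✓; service 176 days ≥ 45 days ✓; dept Facilities ✗ → not eligible.
Bereavement Leave — service 176 days ≥ 3 months (≈90 days) ✓; age 55 ≥ 18 ✓; dept Facilities ✓ → eligible.
Travel Insurance — service 176 days ≥ 90 days ✓; dept Facilities ✗ → not eligible.
Gym Reimbursement — status temporary ✓; service 176 days < 18 months (≈540 days) ✗ → not eligible.
Backup Childcare — status temporary ✓ (not excluded); service 176 days ≥ 120 days ✓; 20 hrs/wk < 35 ✗ → not eligible.
Life Insurance — status temporary ✓; site Austin ✗ (not Denver or Hamburg) → not eligible.

Bereavement Leave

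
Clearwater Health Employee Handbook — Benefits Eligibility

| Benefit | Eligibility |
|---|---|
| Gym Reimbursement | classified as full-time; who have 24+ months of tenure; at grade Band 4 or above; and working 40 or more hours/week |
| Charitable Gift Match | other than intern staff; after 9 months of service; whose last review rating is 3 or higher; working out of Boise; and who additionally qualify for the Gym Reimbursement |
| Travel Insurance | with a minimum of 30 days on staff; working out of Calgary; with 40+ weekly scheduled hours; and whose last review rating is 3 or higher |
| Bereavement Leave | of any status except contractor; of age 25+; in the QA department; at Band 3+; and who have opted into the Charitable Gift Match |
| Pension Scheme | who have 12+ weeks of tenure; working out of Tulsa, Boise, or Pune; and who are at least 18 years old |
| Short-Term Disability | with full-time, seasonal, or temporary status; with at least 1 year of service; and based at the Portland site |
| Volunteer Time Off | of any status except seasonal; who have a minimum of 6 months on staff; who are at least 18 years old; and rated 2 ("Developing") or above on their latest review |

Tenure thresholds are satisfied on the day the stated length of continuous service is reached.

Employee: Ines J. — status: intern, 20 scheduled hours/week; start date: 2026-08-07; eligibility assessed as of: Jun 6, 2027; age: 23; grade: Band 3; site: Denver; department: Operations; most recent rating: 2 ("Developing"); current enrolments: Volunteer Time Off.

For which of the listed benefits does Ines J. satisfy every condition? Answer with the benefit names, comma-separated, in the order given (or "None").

Service from 2026-08-07 to Jun 6, 2027: 303 days.
Gym Reimbursement — status intern ✗ (requires full-time) → not eligible.
Charitable Gift Match — status intern ✗ (excluded) → not eligible.
Travel Insurance — service 303 days ≥ 30 days ✓; site Denver ✗ (not Calgary) → not eligible.
Bereavement Leave — status intern ✓ (not excluded); age 23 < 25 ✗ → not eligible.
Pension Scheme — service 303 days ≥ 12 weeks (≈84 days) ✓; site Denver ✗ (not Tulsa, Boise, or Pune) → not eligible.
Short-Term Disability — status intern ✗ (requires full-time, seasonal, or temporary) → not eligible.
Volunteer Time Off — status intern ✓ (not excluded); service 303 days ≥ 6 months (≈180 days) ✓; age 23 ≥ 18 ✓; rating 2 ≥ 2 ✓ → eligible.

Volunteer Time Off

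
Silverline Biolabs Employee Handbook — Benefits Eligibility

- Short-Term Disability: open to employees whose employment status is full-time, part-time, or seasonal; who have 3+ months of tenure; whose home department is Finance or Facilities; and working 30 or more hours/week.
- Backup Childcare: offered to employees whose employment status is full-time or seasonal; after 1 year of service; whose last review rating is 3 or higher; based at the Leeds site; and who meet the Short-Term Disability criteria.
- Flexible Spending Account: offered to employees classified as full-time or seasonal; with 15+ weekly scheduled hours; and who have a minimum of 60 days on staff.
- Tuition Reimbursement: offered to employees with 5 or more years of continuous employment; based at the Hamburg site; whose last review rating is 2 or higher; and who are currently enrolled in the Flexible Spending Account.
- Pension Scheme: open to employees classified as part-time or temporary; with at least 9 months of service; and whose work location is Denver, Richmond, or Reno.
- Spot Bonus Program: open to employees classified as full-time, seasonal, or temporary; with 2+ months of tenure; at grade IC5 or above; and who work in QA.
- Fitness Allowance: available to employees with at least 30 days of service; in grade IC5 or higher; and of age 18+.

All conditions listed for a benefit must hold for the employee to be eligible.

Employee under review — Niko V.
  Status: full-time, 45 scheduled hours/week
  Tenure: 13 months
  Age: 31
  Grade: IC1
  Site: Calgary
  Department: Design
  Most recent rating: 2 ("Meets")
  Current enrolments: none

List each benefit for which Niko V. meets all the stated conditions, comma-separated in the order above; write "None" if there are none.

Flexible Spending Account

Short-Term Disability — status full-time ✓; service 13 months ≥ 3 months ✓; dept Design ✗ → not eligible.
Backup Childcare — status full-time ✓; service 13 months ≥ 1 year (≈365 days) ✓; rating 2 < 3 ✗ → not eligible.
Flexible Spending Account — status full-time ✓; 45 hrs/wk ≥ 15 ✓; service 13 months ≥ 60 days ✓ → eligible.
Tuition Reimbursement — service 13 months < 5 years (≈1825 days) ✗ → not eligible.
Pension Scheme — status full-time ✗ (requires part-time or temporary) → not eligible.
Spot Bonus Program — status full-time ✓; service 13 months ≥ 2 months ✓; grade IC1 < IC5 ✗ → not eligible.
Fitness Allowance — service 13 months ≥ 30 days ✓; grade IC1 < IC5 ✗ → not eligible.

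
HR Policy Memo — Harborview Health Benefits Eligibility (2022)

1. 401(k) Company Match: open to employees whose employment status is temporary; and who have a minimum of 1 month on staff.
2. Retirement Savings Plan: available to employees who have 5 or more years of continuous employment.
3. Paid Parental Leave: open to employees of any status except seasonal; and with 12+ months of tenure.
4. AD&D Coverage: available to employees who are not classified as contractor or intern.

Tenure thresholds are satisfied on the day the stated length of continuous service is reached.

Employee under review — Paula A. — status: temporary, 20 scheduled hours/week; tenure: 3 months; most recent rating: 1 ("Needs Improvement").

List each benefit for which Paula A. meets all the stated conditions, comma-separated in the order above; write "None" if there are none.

401(k) Company Match, AD&D Coverage

401(k) Company Match — status temporary ✓; service 3 months ≥ 1 month ✓ → eligible.
Retirement Savings Plan — service 3 months < 5 years (≈1825 days) ✗ → not eligible.
Paid Parental Leave — status temporary ✓ (not excluded); service 3 months < 12 months ✗ → not eligible.
AD&D Coverage — status temporary ✓ (not excluded) → eligible.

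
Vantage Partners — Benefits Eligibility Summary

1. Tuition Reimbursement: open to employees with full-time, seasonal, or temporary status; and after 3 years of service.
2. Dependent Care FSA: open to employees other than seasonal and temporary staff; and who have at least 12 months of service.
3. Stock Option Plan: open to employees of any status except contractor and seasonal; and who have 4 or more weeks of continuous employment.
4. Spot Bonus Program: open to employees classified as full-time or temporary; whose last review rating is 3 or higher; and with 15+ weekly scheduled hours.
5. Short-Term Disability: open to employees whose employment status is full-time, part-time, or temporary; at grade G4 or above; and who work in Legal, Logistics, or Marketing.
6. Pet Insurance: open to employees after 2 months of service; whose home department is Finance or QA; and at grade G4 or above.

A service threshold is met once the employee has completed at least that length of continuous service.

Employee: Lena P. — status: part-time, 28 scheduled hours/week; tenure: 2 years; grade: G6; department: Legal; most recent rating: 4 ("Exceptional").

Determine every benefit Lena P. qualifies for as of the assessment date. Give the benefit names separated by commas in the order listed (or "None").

Dependent Care FSA, Stock Option Plan, Short-Term Disability

Tuition Reimbursement — status part-time ✗ (requires full-time, seasonal, or temporary) → not eligible.
Dependent Care FSA — status part-time ✓ (not excluded); service 2 years ≥ 12 months (≈360 days) ✓ → eligible.
Stock Option Plan — status part-time ✓ (not excluded); service 2 years ≥ 4 weeks (≈28 days) ✓ → eligible.
Spot Bonus Program — status part-time ✗ (requires full-time or temporary) → not eligible.
Short-Term Disability — status part-time ✓; grade G6 ≥ G4 ✓; dept Legal ✓ → eligible.
Pet Insurance — service 2 years ≥ 2 months (≈60 days) ✓; dept Legal ✗ → not eligible.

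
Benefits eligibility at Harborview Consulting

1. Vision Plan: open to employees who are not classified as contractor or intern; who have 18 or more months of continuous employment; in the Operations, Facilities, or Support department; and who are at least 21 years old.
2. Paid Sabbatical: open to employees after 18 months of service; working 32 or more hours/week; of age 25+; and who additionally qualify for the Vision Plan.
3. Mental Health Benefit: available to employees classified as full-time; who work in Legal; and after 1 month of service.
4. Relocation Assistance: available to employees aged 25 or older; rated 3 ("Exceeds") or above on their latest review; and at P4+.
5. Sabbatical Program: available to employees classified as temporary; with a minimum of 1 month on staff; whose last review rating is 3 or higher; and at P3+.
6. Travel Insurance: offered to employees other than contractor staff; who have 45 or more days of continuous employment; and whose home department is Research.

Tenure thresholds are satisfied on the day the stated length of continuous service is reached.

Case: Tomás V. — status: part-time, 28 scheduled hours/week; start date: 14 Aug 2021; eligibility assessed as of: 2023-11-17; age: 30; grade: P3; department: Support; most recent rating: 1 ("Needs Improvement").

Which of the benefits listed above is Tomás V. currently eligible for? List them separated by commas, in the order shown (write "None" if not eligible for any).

Service from 14 Aug 2021 to 2023-11-17: 825 days.
Vision Plan — status part-time ✓ (not excluded); service 825 days ≥ 18 months (≈540 days) ✓; dept Support ✓; age 30 ≥ 21 ✓ → eligible.
Paid Sabbatical — service 825 days ≥ 18 months (≈540 days) ✓; 28 hrs/wk < 32 ✗ → not eligible.
Mental Health Benefit — status part-time ✗ (requires full-time) → not eligible.
Relocation Assistance — age 30 ≥ 25 ✓; rating 1 < 3 ✗ → not eligible.
Sabbatical Program — status part-time ✗ (requires temporary) → not eligible.
Travel Insurance — status part-time ✓ (not excluded); service 825 days ≥ 45 days ✓; dept Support ✗ → not eligible.

Vision Plan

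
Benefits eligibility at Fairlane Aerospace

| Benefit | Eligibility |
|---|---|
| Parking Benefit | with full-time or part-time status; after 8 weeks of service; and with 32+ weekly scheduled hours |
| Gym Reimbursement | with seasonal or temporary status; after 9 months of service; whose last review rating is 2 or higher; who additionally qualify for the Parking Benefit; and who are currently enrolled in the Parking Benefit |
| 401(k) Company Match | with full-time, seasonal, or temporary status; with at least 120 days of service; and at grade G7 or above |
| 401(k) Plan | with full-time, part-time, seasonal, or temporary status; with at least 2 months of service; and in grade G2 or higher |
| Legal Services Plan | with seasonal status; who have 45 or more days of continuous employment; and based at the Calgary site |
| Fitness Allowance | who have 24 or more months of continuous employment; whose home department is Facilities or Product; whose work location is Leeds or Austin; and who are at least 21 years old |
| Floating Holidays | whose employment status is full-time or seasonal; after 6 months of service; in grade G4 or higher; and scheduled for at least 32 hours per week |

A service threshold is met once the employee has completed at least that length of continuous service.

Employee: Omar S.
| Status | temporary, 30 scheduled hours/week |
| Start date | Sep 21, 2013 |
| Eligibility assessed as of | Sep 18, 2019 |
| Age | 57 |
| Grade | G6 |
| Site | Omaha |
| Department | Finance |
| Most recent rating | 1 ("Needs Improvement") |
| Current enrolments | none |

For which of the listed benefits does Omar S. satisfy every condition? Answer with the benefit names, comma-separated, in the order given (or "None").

401(k) Plan

Service from Sep 21, 2013 to Sep 18, 2019: 2188 days.
Parking Benefit — status temporary ✗ (requires full-time or part-time) → not eligible.
Gym Reimbursement — status temporary ✓; service 2188 days ≥ 9 months (≈270 days) ✓; rating 1 < 2 ✗ → not eligible.
401(k) Company Match — status temporary ✓; service 2188 days ≥ 120 days ✓; grade G6 < G7 ✗ → not eligible.
401(k) Plan — status temporary ✓; service 2188 days ≥ 2 months (≈60 days) ✓; grade G6 ≥ G2 ✓ → eligible.
Legal Services Plan — status temporary ✗ (requires seasonal) → not eligible.
Fitness Allowance — service 2188 days ≥ 24 months (≈720 days) ✓; dept Finance ✗ → not eligible.
Floating Holidays — status temporary ✗ (requires full-time or seasonal) → not eligible.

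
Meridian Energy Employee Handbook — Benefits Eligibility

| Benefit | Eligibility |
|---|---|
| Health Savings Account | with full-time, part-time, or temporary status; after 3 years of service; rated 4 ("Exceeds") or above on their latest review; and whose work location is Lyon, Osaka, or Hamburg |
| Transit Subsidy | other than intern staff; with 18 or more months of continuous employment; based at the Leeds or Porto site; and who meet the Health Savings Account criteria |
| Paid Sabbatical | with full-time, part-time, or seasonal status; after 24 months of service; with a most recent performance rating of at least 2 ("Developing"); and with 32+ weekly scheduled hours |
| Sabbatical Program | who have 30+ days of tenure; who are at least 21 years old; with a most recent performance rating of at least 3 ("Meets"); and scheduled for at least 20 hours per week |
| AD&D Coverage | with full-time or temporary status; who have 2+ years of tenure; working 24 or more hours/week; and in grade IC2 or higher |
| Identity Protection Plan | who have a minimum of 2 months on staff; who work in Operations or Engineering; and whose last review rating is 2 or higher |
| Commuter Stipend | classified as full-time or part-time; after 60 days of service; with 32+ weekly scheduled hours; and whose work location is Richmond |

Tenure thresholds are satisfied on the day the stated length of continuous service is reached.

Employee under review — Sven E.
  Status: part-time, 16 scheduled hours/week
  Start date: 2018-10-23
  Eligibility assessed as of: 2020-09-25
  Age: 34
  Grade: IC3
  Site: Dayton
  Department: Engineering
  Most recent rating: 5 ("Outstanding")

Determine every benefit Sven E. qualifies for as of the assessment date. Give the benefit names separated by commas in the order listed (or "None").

Service from 2018-10-23 to 2020-09-25: 703 days.
Health Savings Account — status part-time ✓; service 703 days < 3 years (≈1095 days) ✗ → not eligible.
Transit Subsidy — status part-time ✓ (not excluded); service 703 days ≥ 18 months (≈540 days) ✓; site Dayton ✗ (not Leeds or Porto) → not eligible.
Paid Sabbatical — status part-time ✓; service 703 days < 24 months (≈720 days) ✗ → not eligible.
Sabbatical Program — service 703 days ≥ 30 days ✓; age 34 ≥ 21 ✓; rating 5 ≥ 3 ✓; 16 hrs/wk < 20 ✗ → not eligible.
AD&D Coverage — status part-time ✗ (requires full-time or temporary) → not eligible.
Identity Protection Plan — service 703 days ≥ 2 months (≈60 days) ✓; dept Engineering ✓; rating 5 ≥ 2 ✓ → eligible.
Commuter Stipend — status part-time ✓; service 703 days ≥ 60 days ✓; 16 hrs/wk < 32 ✗ → not eligible.

Identity Protection Plan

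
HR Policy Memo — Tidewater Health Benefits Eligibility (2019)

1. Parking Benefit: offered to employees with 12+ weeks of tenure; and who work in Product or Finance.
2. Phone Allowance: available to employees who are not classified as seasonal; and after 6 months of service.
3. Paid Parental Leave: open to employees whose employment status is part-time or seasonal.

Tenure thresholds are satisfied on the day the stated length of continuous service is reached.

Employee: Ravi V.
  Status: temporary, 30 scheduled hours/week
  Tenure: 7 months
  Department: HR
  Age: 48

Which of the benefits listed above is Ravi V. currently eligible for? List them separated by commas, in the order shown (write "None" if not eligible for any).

Parking Benefit — service 7 months ≥ 12 weeks (≈84 days) ✓; dept HR ✗ → not eligible.
Phone Allowance — status temporary ✓ (not excluded); service 7 months ≥ 6 months ✓ → eligible.
Paid Parental Leave — status temporary ✗ (requires part-time or seasonal) → not eligible.

Phone Allowance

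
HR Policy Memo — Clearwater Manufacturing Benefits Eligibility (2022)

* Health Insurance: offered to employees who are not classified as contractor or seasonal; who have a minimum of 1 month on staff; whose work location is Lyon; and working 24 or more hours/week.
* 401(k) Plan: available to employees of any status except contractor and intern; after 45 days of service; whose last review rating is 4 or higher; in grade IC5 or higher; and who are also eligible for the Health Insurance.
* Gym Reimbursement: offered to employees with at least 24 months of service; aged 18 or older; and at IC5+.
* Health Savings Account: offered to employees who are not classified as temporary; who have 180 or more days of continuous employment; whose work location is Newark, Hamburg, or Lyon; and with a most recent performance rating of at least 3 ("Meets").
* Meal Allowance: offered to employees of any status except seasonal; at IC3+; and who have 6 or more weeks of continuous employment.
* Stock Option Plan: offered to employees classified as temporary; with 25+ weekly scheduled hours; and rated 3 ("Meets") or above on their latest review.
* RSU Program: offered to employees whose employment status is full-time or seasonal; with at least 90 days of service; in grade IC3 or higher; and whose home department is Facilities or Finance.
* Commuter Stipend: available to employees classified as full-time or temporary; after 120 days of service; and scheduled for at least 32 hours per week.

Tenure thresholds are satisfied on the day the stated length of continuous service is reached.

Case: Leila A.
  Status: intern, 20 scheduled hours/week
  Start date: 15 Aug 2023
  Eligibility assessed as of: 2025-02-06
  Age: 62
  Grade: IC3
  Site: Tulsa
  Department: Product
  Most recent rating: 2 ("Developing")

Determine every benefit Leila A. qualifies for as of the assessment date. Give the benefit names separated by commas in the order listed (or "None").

Meal Allowance

Service from 15 Aug 2023 to 2025-02-06: 541 days.
Health Insurance — status intern ✓ (not excluded); service 541 days ≥ 1 month (≈30 days) ✓; site Tulsa ✗ (not Lyon) → not eligible.
401(k) Plan — status intern ✗ (excluded) → not eligible.
Gym Reimbursement — service 541 days < 24 months (≈720 days) ✗ → not eligible.
Health Savings Account — status intern ✓ (not excluded); service 541 days ≥ 180 days ✓; site Tulsa ✗ (not Newark, Hamburg, or Lyon) → not eligible.
Meal Allowance — status intern ✓ (not excluded); grade IC3 ≥ IC3 ✓; service 541 days ≥ 6 weeks (≈42 days) ✓ → eligible.
Stock Option Plan — status intern ✗ (requires temporary) → not eligible.
RSU Program — status intern ✗ (requires full-time or seasonal) → not eligible.
Commuter Stipend — status intern ✗ (requires full-time or temporary) → not eligible.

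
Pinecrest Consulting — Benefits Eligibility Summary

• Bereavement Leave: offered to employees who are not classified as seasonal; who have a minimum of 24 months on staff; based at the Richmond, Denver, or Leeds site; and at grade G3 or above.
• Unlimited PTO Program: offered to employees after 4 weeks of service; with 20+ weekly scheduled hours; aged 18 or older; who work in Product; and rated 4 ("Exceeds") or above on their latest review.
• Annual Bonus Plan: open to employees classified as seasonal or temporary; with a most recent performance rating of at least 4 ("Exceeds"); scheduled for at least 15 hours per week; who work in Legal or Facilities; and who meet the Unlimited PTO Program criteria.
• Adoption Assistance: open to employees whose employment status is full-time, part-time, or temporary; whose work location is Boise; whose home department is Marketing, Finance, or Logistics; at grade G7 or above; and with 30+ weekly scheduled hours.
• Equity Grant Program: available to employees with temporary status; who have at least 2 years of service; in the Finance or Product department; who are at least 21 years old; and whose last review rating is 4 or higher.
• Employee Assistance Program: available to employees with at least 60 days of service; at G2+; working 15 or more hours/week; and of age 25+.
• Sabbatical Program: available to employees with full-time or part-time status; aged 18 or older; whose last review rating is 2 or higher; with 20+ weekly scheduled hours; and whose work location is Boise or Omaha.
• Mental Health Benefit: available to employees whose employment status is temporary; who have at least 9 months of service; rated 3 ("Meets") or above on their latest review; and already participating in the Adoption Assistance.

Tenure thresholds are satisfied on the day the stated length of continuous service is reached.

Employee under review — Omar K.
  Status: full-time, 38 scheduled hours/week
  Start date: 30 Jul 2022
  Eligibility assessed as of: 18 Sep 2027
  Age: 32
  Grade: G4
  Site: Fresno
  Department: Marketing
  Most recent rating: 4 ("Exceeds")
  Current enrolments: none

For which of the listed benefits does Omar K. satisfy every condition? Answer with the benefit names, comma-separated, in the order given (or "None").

Service from 30 Jul 2022 to 18 Sep 2027: 1876 days.
Bereavement Leave — status full-time ✓ (not excluded); service 1876 days ≥ 24 months (≈720 days) ✓; site Fresno ✗ (not Richmond, Denver, or Leeds) → not eligible.
Unlimited PTO Program — service 1876 days ≥ 4 weeks (≈28 days) ✓; 38 hrs/wk ≥ 20 ✓; age 32 ≥ 18 ✓; dept Marketing ✗ → not eligible.
Annual Bonus Plan — status full-time ✗ (requires seasonal or temporary) → not eligible.
Adoption Assistance — status full-time ✓; site Fresno ✗ (not Boise) → not eligible.
Equity Grant Program — status full-time ✗ (requires temporary) → not eligible.
Employee Assistance Program — service 1876 days ≥ 60 days ✓; grade G4 ≥ G2 ✓; 38 hrs/wk ≥ 15 ✓; age 32 ≥ 25 ✓ → eligible.
Sabbatical Program — status full-time ✓; age 32 ≥ 18 ✓; rating 4 ≥ 2 ✓; 38 hrs/wk ≥ 20 ✓; site Fresno ✗ (not Boise or Omaha) → not eligible.
Mental Health Benefit — status full-time ✗ (requires temporary) → not eligible.

Employee Assistance Program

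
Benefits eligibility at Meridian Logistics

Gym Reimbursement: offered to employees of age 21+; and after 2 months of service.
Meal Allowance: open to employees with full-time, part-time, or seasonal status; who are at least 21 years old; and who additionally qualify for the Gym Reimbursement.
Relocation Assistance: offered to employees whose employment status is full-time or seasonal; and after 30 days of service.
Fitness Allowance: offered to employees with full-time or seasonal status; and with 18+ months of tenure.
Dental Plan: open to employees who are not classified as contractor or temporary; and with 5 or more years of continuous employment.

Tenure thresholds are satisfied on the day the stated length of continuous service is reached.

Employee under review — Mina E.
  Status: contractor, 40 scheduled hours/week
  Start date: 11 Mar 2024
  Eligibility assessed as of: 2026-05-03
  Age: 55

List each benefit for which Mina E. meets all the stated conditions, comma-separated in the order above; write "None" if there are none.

Gym Reimbursement

Service from 11 Mar 2024 to 2026-05-03: 783 days.
Gym Reimbursement — age 55 ≥ 21 ✓; service 783 days ≥ 2 months (≈60 days) ✓ → eligible.
Meal Allowance — status contractor ✗ (requires full-time, part-time, or seasonal) → not eligible.
Relocation Assistance — status contractor ✗ (requires full-time or seasonal) → not eligible.
Fitness Allowance — status contractor ✗ (requires full-time or seasonal) → not eligible.
Dental Plan — status contractor ✗ (excluded) → not eligible.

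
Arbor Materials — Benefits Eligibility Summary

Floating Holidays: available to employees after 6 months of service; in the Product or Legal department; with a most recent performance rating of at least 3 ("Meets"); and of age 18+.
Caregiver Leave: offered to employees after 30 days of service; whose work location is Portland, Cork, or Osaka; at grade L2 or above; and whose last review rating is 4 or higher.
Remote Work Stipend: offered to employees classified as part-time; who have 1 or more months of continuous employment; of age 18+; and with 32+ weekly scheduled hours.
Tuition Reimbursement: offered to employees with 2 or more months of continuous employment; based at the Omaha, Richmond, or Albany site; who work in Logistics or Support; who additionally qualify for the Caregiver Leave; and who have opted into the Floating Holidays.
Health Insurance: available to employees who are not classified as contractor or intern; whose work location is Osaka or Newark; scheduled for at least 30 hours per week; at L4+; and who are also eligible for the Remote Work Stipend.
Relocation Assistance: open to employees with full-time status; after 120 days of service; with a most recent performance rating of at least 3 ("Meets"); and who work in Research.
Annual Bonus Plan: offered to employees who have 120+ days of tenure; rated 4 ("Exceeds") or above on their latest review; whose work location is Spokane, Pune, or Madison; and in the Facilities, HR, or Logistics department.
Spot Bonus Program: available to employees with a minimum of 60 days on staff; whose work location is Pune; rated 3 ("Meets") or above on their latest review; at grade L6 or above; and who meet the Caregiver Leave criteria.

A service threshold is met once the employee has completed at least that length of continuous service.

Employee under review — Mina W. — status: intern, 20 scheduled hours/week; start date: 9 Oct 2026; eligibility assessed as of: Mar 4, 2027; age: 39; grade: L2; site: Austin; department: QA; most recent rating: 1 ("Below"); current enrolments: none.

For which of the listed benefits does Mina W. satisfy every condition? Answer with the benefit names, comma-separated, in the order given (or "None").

Service from 9 Oct 2026 to Mar 4, 2027: 146 days.
Floating Holidays — service 146 days < 6 months (≈180 days) ✗ → not eligible.
Caregiver Leave — service 146 days ≥ 30 days ✓; site Austin ✗ (not Portland, Cork, or Osaka) → not eligible.
Remote Work Stipend — status intern ✗ (requires part-time) → not eligible.
Tuition Reimbursement — service 146 days ≥ 2 months (≈60 days) ✓; site Austin ✗ (not Omaha, Richmond, or Albany) → not eligible.
Health Insurance — status intern ✗ (excluded) → not eligible.
Relocation Assistance — status intern ✗ (requires full-time) → not eligible.
Annual Bonus Plan — service 146 days ≥ 120 days ✓; rating 1 < 4 ✗ → not eligible.
Spot Bonus Program — service 146 days ≥ 60 days ✓; site Austin ✗ (not Pune) → not eligible.

None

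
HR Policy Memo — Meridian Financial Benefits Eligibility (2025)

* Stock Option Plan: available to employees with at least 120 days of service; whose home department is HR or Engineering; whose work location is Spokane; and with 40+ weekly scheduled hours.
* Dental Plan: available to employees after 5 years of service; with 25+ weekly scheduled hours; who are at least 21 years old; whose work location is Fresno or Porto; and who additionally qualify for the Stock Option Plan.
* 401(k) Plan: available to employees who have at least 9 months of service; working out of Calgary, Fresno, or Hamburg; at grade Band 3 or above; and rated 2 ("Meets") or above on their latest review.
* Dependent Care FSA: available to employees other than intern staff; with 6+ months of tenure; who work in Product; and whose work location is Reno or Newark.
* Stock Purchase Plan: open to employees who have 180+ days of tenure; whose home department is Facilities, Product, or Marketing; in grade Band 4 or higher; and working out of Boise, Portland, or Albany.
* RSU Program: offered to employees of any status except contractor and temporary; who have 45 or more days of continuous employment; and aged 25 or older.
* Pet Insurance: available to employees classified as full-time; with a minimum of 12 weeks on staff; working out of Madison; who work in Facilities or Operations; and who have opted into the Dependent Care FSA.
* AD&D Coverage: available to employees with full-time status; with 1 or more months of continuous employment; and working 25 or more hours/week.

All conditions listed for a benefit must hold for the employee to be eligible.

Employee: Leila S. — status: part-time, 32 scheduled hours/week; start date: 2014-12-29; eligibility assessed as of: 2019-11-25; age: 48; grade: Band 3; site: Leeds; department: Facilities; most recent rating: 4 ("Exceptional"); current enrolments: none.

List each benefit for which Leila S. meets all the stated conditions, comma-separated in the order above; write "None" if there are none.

RSU Program

Service from 2014-12-29 to 2019-11-25: 1792 days.
Stock Option Plan — service 1792 days ≥ 120 days ✓; dept Facilities ✗ → not eligible.
Dental Plan — service 1792 days < 5 years (≈1825 days) ✗ → not eligible.
401(k) Plan — service 1792 days ≥ 9 months (≈270 days) ✓; site Leeds ✗ (not Calgary, Fresno, or Hamburg) → not eligible.
Dependent Care FSA — status part-time ✓ (not excluded); service 1792 days ≥ 6 months (≈180 days) ✓; dept Facilities ✗ → not eligible.
Stock Purchase Plan — service 1792 days ≥ 180 days ✓; dept Facilities ✓; grade Band 3 < Band 4 ✗ → not eligible.
RSU Program — status part-time ✓ (not excluded); service 1792 days ≥ 45 days ✓; age 48 ≥ 25 ✓ → eligible.
Pet Insurance — status part-time ✗ (requires full-time) → not eligible.
AD&D Coverage — status part-time ✗ (requires full-time) → not eligible.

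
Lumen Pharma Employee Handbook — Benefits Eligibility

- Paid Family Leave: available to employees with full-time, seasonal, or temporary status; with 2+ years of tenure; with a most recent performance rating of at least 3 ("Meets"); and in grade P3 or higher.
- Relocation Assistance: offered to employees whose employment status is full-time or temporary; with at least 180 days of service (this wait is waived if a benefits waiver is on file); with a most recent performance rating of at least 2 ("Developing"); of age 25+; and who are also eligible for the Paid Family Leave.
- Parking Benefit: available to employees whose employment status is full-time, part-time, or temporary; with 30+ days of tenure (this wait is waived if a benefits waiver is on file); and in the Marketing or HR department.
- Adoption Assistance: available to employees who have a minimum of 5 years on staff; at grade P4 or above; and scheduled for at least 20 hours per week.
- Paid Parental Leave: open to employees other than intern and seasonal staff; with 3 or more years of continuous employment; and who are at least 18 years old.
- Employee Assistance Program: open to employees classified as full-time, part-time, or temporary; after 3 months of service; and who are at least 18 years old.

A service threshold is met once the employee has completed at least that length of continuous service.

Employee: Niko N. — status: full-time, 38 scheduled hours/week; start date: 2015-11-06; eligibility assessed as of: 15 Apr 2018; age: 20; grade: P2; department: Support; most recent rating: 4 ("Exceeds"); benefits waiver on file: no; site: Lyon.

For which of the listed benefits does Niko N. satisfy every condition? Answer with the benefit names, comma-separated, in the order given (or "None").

Service from 2015-11-06 to 15 Apr 2018: 891 days.
Paid Family Leave — status full-time ✓; service 891 days ≥ 2 years (≈730 days) ✓; rating 4 ≥ 3 ✓; grade P2 < P3 ✗ → not eligible.
Relocation Assistance — status full-time ✓; no waiver, service 891 days ≥ 180 days ✓; rating 4 ≥ 2 ✓; age 20 < 25 ✗ → not eligible.
Parking Benefit — status full-time ✓; no waiver, service 891 days ≥ 30 days ✓; dept Support ✗ → not eligible.
Adoption Assistance — service 891 days < 5 years (≈1825 days) ✗ → not eligible.
Paid Parental Leave — status full-time ✓ (not excluded); service 891 days < 3 years (≈1095 days) ✗ → not eligible.
Employee Assistance Program — status full-time ✓; service 891 days ≥ 3 months (≈90 days) ✓; age 20 ≥ 18 ✓ → eligible.

Employee Assistance Program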